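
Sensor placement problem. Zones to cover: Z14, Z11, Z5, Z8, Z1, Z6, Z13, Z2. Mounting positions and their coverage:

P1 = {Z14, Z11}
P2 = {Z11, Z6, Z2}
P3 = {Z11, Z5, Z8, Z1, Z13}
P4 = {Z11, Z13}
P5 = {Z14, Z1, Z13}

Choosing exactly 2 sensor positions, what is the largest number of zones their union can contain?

7

Choosing P2, P3 covers {Z11, Z5, Z8, Z1, Z6, Z13, Z2} — 7 zones.
No choice of 2 sensor positions does better; here Z14 is left uncovered.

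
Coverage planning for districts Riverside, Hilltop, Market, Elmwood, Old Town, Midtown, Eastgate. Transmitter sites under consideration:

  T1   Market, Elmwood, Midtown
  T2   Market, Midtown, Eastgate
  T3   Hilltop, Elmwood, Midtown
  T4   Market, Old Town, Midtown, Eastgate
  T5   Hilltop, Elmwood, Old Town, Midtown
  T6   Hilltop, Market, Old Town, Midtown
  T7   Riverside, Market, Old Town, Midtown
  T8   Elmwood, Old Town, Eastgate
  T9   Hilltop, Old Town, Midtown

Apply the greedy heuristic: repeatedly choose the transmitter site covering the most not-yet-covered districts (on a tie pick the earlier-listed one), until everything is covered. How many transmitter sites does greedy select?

Pick 1: T4 covers 4 new districts (Market, Old Town, Midtown, Eastgate).
Pick 2: T3 covers 2 new districts (Hilltop, Elmwood).
Pick 3: T7 covers 1 new districts (Riverside).
Greedy uses 3 transmitter sites.

3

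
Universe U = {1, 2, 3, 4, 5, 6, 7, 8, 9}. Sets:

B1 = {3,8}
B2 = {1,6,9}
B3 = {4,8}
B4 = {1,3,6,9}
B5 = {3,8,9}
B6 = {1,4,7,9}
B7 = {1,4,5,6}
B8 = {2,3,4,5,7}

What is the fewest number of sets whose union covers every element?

3

B1, B2, B8 together cover {1, 2, 3, 4, 5, 6, 7, 8, 9} — every element.
No 2 of the 8 sets cover everything (all 28 pairs fall short), so 3 is minimum.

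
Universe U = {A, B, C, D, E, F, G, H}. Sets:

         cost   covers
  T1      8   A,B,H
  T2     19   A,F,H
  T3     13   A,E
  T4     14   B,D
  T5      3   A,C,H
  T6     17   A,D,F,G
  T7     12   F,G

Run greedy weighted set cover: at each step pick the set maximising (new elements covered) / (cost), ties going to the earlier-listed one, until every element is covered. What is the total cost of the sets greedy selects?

41

Pick 1: T5 adds 3 new (A, C, H) at cost 3 (ratio 3/3).
Pick 2: T6 adds 3 new (D, F, G) at cost 17 (ratio 3/17).
Pick 3: T1 adds 1 new (B) at cost 8 (ratio 1/8).
Pick 4: T3 adds 1 new (E) at cost 13 (ratio 1/13).
Greedy total cost: 3 + 17 + 8 + 13 = 41.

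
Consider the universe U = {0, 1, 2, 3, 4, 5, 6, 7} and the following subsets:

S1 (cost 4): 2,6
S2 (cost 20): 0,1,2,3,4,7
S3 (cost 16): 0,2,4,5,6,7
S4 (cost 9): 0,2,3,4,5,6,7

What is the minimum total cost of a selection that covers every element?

29

S2, S4 cover every element at cost 20 + 9 = 29.
Any cover uses at least 2 sets; among all covering selections none totals below 29.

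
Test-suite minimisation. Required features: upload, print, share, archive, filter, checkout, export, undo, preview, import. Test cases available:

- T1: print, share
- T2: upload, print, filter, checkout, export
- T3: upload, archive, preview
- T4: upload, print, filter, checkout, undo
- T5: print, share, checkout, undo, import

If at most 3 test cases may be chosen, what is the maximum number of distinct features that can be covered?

10

Choosing T2, T3, T5 covers {upload, print, share, archive, filter, checkout, export, undo, preview, import} — 10 features.
That is all 10 features.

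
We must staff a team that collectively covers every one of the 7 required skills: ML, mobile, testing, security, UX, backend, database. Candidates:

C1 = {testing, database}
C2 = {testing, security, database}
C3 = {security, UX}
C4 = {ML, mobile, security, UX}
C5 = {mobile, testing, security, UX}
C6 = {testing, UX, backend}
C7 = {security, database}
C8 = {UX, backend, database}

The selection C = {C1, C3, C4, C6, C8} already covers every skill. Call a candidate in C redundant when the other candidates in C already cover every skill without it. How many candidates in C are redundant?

Drop C1: the rest still cover every skill — redundant.
Drop C3: the rest still cover every skill — redundant.
Drop C4: ML, mobile uncovered — not redundant.
Drop C6: the rest still cover every skill — redundant.
Drop C8: the rest still cover every skill — redundant.
4 redundant: C1, C3, C6, C8.

4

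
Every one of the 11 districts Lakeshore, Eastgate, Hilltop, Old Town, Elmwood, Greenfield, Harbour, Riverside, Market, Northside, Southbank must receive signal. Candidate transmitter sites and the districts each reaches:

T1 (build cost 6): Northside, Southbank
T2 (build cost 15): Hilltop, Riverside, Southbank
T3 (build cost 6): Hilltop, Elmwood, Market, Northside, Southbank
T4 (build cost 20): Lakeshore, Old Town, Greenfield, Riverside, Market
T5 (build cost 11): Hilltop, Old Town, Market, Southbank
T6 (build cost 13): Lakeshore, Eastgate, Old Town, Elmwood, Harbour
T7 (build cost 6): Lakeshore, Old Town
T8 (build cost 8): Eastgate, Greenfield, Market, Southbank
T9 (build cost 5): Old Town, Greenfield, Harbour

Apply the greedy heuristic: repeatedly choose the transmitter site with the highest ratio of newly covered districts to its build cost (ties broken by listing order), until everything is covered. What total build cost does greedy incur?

Pick 1: T3 adds 5 new (Hilltop, Elmwood, Market, Northside, Southbank) at build cost 6 (ratio 5/6).
Pick 2: T9 adds 3 new (Old Town, Greenfield, Harbour) at build cost 5 (ratio 3/5).
Pick 3: T7 adds 1 new (Lakeshore) at build cost 6 (ratio 1/6).
Pick 4: T8 adds 1 new (Eastgate) at build cost 8 (ratio 1/8).
Pick 5: T2 adds 1 new (Riverside) at build cost 15 (ratio 1/15).
Greedy total build cost: 6 + 5 + 6 + 8 + 15 = 40. (The true optimum is 39, so greedy overshoots here.)

40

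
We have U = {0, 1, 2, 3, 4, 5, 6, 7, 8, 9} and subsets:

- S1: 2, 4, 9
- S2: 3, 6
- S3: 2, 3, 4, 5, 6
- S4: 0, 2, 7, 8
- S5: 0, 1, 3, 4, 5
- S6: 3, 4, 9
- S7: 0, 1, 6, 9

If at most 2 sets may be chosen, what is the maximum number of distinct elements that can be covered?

8

Choosing S3, S4 covers {0, 2, 3, 4, 5, 6, 7, 8} — 8 elements.
No choice of 2 sets does better; here 1, 9 are left uncovered.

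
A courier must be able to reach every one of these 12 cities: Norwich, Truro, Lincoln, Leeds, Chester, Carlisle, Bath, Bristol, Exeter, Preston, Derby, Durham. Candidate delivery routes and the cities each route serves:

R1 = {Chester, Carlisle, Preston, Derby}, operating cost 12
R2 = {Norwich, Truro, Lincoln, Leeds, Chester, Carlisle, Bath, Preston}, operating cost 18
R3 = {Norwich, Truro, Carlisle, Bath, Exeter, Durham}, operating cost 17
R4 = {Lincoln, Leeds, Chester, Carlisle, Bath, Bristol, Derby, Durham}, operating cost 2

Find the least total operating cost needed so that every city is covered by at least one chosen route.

31

R1, R3, R4 cover every city at operating cost 12 + 17 + 2 = 31.
Any cover uses at least 3 routes; among all covering selections none totals below 31.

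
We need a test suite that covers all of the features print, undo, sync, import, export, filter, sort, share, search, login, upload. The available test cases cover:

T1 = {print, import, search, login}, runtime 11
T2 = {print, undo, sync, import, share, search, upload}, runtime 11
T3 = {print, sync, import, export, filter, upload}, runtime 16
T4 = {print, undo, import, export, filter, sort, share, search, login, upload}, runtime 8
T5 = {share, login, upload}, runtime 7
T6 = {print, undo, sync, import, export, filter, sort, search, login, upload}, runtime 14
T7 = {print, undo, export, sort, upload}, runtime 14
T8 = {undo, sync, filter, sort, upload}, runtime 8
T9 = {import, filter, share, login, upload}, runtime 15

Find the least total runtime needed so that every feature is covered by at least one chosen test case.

16

T4, T8 cover every feature at runtime 8 + 8 = 16.
Any cover uses at least 2 test cases; among all covering selections none totals below 16.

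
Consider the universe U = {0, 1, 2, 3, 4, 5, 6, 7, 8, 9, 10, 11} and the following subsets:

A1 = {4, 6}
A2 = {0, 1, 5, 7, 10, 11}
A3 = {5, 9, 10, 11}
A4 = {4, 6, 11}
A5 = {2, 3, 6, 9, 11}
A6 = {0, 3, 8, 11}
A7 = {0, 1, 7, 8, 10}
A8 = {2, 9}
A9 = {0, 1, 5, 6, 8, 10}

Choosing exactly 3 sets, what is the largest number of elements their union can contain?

Choosing A1, A2, A5 covers {0, 1, 2, 3, 4, 5, 6, 7, 9, 10, 11} — 11 elements.
No choice of 3 sets does better; here 8 is left uncovered.

11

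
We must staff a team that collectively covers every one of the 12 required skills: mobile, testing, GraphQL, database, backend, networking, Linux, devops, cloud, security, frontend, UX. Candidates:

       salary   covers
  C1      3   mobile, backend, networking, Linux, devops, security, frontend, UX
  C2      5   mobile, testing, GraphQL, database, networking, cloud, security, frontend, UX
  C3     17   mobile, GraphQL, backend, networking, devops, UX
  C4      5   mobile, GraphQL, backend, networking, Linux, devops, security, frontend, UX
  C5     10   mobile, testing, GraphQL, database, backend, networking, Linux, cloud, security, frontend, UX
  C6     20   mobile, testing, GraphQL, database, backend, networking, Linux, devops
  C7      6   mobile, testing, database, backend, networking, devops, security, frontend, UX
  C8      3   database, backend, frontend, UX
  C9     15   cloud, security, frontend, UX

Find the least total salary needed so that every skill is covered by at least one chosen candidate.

8

C1, C2 cover every skill at salary 3 + 5 = 8.
Any cover uses at least 2 candidates; among all covering selections none totals below 8.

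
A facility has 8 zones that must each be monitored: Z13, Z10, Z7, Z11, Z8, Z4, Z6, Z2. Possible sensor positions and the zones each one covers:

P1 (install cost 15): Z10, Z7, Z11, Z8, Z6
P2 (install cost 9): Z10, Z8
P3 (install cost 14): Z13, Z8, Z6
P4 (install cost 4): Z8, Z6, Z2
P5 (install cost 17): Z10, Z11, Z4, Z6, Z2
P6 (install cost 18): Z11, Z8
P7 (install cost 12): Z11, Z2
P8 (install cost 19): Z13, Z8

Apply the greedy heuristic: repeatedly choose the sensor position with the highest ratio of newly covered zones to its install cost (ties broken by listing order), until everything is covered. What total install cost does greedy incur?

Pick 1: P4 adds 3 new (Z8, Z6, Z2) at install cost 4 (ratio 3/4).
Pick 2: P1 adds 3 new (Z10, Z7, Z11) at install cost 15 (ratio 3/15).
Pick 3: P3 adds 1 new (Z13) at install cost 14 (ratio 1/14).
Pick 4: P5 adds 1 new (Z4) at install cost 17 (ratio 1/17).
Greedy total install cost: 4 + 15 + 14 + 17 = 50. (The true optimum is 46, so greedy overshoots here.)

50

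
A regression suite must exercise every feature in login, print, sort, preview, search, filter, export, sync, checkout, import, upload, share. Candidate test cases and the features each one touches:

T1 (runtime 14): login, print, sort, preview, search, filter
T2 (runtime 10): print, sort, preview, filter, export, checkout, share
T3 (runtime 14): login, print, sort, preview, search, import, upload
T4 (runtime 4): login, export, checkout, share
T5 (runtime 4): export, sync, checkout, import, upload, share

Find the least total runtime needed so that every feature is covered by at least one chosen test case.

18

T1, T5 cover every feature at runtime 14 + 4 = 18.
Any cover uses at least 2 test cases; among all covering selections none totals below 18.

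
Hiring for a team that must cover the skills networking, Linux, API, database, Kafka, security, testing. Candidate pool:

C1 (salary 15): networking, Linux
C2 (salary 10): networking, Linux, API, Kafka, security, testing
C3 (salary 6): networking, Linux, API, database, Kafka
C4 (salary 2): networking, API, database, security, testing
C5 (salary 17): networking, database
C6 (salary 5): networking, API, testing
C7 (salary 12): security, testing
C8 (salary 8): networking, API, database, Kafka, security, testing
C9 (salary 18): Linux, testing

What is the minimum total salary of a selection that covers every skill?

8

C3, C4 cover every skill at salary 6 + 2 = 8.
Any cover uses at least 2 candidates; among all covering selections none totals below 8.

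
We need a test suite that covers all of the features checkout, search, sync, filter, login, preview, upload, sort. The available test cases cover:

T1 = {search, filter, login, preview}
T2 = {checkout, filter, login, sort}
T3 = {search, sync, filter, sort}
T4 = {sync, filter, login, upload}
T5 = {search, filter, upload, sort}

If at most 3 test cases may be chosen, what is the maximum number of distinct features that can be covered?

Choosing T1, T2, T4 covers {checkout, search, sync, filter, login, preview, upload, sort} — 8 features.
That is all 8 features.

8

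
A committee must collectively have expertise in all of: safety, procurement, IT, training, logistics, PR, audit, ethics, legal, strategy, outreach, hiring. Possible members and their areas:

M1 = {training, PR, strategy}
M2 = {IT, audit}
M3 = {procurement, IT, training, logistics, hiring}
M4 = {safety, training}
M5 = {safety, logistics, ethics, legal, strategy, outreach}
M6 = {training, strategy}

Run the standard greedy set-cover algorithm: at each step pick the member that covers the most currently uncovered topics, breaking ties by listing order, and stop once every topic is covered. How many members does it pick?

4

Pick 1: M5 covers 6 new topics (safety, logistics, ethics, legal, strategy, outreach).
Pick 2: M3 covers 4 new topics (procurement, IT, training, hiring).
Pick 3: M1 covers 1 new topics (PR).
Pick 4: M2 covers 1 new topics (audit).
Greedy uses 4 members.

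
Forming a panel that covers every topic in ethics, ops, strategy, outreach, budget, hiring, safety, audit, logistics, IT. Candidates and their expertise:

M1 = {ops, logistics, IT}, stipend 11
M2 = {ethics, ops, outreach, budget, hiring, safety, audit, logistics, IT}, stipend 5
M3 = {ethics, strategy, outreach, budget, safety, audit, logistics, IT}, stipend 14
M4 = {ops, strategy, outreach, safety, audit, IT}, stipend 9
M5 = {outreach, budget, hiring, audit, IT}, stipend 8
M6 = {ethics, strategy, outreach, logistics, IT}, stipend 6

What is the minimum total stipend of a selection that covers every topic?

M2, M6 cover every topic at stipend 5 + 6 = 11.
Any cover uses at least 2 members; among all covering selections none totals below 11.

11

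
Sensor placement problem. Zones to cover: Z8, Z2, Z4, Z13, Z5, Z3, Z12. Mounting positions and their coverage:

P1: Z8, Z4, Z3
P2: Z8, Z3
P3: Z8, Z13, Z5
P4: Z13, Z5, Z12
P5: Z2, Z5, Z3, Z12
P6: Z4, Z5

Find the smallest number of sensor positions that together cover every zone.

3

P1, P3, P5 together cover {Z8, Z2, Z4, Z13, Z5, Z3, Z12} — every zone.
No 2 of the 6 sensor positions cover everything (all 15 pairs fall short), so 3 is minimum.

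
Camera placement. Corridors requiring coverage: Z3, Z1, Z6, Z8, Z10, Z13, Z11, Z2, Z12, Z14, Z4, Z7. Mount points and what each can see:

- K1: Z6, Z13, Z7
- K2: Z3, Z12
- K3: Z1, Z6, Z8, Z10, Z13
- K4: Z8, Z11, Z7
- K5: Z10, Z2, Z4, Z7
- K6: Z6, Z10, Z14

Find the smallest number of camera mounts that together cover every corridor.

K2, K3, K4, K5, K6 together cover {Z3, Z1, Z6, Z8, Z10, Z13, Z11, Z2, Z12, Z14, Z4, Z7} — every corridor.
No 4 of the 6 camera mounts cover everything (all 15 size-4 selections fall short), so 5 is minimum.

5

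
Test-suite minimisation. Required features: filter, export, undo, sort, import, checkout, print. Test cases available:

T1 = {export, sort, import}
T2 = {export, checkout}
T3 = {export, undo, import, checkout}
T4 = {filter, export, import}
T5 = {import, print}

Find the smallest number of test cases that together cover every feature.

T1, T3, T4, T5 together cover {filter, export, undo, sort, import, checkout, print} — every feature.
No 3 of the 5 test cases cover everything (all 10 triples fall short), so 4 is minimum.

4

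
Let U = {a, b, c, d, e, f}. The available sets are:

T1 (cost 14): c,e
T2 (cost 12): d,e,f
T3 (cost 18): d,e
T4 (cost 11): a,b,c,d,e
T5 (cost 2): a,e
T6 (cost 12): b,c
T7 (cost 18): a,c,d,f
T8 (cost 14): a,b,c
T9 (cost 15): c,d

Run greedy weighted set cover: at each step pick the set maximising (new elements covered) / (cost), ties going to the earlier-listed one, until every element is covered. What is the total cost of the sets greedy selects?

25

Pick 1: T5 adds 2 new (a, e) at cost 2 (ratio 2/2).
Pick 2: T4 adds 3 new (b, c, d) at cost 11 (ratio 3/11).
Pick 3: T2 adds 1 new (f) at cost 12 (ratio 1/12).
Greedy total cost: 2 + 11 + 12 = 25. (The true optimum is 23, so greedy overshoots here.)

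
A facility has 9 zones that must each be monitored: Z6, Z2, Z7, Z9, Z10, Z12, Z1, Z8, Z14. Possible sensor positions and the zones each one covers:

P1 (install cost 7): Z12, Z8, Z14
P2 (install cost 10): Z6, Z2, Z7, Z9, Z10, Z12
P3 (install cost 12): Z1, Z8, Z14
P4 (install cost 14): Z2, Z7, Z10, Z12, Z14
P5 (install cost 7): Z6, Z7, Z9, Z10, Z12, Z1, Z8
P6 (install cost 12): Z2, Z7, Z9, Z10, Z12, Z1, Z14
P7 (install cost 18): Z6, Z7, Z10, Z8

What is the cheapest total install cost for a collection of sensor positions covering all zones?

19

P5, P6 cover every zone at install cost 7 + 12 = 19.
Any cover uses at least 2 sensor positions; among all covering selections none totals below 19.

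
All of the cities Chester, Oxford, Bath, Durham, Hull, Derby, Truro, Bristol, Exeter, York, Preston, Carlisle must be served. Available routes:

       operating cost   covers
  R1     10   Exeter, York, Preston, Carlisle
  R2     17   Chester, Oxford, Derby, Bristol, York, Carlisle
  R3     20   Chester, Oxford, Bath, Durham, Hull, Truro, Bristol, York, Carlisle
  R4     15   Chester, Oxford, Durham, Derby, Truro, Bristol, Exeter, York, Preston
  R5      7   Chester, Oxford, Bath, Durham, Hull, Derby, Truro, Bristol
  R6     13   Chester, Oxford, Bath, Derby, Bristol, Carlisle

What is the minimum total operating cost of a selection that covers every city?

17

R1, R5 cover every city at operating cost 10 + 7 = 17.
Any cover uses at least 2 routes; among all covering selections none totals below 17.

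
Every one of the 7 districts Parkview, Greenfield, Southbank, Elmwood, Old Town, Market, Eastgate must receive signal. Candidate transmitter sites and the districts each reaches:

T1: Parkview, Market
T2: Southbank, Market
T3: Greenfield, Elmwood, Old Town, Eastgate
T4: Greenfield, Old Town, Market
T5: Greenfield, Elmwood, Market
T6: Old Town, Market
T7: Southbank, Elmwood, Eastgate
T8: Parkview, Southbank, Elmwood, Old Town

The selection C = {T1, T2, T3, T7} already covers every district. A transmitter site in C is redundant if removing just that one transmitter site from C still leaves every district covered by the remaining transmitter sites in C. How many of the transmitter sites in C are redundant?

2

Drop T1: Parkview uncovered — not redundant.
Drop T2: the rest still cover every district — redundant.
Drop T3: Greenfield, Old Town uncovered — not redundant.
Drop T7: the rest still cover every district — redundant.
2 redundant: T2, T7.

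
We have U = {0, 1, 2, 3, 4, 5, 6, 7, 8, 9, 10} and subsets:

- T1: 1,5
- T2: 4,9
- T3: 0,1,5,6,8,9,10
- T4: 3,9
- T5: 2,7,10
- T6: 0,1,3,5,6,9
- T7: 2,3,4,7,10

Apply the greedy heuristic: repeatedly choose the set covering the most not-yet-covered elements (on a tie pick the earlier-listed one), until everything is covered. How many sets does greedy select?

Pick 1: T3 covers 7 new elements (0, 1, 5, 6, 8, 9, 10).
Pick 2: T7 covers 4 new elements (2, 3, 4, 7).
Greedy uses 2 sets.

2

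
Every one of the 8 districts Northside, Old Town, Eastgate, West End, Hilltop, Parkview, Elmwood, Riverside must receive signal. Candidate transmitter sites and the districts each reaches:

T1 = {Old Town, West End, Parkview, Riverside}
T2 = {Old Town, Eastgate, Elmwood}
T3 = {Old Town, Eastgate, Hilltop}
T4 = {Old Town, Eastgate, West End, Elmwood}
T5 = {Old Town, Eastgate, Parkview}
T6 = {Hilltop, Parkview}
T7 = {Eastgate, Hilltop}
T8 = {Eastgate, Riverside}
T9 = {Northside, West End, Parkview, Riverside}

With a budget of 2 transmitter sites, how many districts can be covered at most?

Choosing T2, T9 covers {Northside, Old Town, Eastgate, West End, Parkview, Elmwood, Riverside} — 7 districts.
No choice of 2 transmitter sites does better; here Hilltop is left uncovered.

7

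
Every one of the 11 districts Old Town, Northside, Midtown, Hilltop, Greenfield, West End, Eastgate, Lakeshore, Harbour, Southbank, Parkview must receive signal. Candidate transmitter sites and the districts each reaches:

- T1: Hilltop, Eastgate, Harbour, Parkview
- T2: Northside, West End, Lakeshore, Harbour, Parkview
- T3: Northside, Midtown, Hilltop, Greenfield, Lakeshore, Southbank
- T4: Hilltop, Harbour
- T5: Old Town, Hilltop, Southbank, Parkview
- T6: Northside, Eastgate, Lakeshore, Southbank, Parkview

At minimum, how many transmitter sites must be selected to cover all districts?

T1, T2, T3, T5 together cover {Old Town, Northside, Midtown, Hilltop, Greenfield, West End, Eastgate, Lakeshore, Harbour, Southbank, Parkview} — every district.
No 3 of the 6 transmitter sites cover everything (all 20 triples fall short), so 4 is minimum.

4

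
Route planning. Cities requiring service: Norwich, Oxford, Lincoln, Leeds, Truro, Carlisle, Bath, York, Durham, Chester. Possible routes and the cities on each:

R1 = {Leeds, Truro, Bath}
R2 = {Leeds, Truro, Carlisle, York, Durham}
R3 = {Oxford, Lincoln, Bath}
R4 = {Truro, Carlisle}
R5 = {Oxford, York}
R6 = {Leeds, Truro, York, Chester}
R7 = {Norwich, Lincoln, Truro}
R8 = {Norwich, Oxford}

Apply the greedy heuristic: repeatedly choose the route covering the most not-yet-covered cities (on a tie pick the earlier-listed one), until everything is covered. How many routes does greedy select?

Pick 1: R2 covers 5 new cities (Leeds, Truro, Carlisle, York, Durham).
Pick 2: R3 covers 3 new cities (Oxford, Lincoln, Bath).
Pick 3: R6 covers 1 new cities (Chester).
Pick 4: R7 covers 1 new cities (Norwich).
Greedy uses 4 routes.

4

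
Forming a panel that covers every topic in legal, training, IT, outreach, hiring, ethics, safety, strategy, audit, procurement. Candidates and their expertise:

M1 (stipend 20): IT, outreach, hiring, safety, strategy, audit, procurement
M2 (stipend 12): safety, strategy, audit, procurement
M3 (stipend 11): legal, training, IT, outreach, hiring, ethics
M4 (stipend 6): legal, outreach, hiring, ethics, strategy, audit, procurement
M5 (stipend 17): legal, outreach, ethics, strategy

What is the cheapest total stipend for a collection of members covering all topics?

M2, M3 cover every topic at stipend 12 + 11 = 23.
Any cover uses at least 2 members; among all covering selections none totals below 23.
Greedy by coverage-per-stipend would pick M4, M3, M2 for 29 — worse than the optimum 23.

23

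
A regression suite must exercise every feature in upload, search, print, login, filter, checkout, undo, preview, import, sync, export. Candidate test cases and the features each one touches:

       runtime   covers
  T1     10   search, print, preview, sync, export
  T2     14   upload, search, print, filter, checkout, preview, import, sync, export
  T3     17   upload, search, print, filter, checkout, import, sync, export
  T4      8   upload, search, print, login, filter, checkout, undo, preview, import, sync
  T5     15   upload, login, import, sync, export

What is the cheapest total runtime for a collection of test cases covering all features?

T1, T4 cover every feature at runtime 10 + 8 = 18.
Any cover uses at least 2 test cases; among all covering selections none totals below 18.

18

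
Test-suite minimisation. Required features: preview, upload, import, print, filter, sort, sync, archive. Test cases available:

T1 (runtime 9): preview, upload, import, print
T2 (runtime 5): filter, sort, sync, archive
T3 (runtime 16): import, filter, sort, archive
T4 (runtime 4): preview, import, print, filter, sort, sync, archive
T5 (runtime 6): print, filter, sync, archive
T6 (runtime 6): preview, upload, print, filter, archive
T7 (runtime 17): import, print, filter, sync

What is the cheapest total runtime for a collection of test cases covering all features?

T4, T6 cover every feature at runtime 4 + 6 = 10.
Any cover uses at least 2 test cases; among all covering selections none totals below 10.

10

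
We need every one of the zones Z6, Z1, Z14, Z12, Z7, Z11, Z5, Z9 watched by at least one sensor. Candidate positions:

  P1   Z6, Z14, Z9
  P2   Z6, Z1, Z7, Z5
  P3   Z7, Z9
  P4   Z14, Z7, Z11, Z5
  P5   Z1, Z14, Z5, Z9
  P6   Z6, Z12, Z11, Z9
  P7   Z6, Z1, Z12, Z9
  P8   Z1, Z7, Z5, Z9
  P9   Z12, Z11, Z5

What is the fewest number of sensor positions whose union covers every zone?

2

P4, P7 together cover {Z6, Z1, Z14, Z12, Z7, Z11, Z5, Z9} — every zone.
No single sensor position contains all 8 zones, so 2 is optimal.
Greedy (largest uncovered first) would take P2, P6, P1 — 3 sensor positions — but 2 suffice.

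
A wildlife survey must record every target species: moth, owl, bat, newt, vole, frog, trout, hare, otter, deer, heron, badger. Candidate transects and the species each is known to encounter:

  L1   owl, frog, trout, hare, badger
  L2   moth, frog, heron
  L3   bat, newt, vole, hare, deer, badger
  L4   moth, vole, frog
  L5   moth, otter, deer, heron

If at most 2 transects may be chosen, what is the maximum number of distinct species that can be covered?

9

Choosing L1, L3 covers {owl, bat, newt, vole, frog, trout, hare, deer, badger} — 9 species.
No choice of 2 transects does better; here moth, otter, heron are left uncovered.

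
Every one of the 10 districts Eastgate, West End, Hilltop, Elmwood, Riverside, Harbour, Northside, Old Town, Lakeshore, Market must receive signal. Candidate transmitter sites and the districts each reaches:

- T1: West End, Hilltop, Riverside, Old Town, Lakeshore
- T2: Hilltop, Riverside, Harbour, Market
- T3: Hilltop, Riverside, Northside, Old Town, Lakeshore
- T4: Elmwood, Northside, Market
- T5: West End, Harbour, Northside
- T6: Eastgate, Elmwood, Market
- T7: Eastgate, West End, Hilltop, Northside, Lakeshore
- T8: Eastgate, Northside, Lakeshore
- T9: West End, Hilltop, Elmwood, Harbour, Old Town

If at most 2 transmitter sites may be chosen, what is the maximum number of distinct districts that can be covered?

8

Choosing T1, T4 covers {West End, Hilltop, Elmwood, Riverside, Northside, Old Town, Lakeshore, Market} — 8 districts.
No choice of 2 transmitter sites does better; here Eastgate, Harbour are left uncovered.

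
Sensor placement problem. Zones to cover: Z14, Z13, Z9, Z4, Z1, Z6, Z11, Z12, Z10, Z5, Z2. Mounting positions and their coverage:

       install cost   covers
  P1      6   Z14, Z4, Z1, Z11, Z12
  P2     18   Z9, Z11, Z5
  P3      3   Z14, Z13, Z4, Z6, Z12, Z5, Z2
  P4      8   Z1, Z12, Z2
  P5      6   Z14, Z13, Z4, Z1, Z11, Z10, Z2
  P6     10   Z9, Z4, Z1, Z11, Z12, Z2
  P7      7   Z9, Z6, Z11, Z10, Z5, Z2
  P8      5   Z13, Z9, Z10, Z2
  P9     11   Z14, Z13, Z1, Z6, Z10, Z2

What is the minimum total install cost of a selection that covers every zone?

14

P1, P3, P8 cover every zone at install cost 6 + 3 + 5 = 14.
Any cover uses at least 3 sensor positions; among all covering selections none totals below 14.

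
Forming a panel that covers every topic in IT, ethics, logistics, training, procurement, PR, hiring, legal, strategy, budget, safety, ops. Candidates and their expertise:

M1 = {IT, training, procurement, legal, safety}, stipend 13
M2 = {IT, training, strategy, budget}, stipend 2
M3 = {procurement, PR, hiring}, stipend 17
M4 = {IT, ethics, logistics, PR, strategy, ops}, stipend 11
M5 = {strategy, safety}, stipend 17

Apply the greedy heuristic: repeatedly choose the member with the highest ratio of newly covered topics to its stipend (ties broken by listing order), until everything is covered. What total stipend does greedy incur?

43

Pick 1: M2 adds 4 new (IT, training, strategy, budget) at stipend 2 (ratio 4/2).
Pick 2: M4 adds 4 new (ethics, logistics, PR, ops) at stipend 11 (ratio 4/11).
Pick 3: M1 adds 3 new (procurement, legal, safety) at stipend 13 (ratio 3/13).
Pick 4: M3 adds 1 new (hiring) at stipend 17 (ratio 1/17).
Greedy total stipend: 2 + 11 + 13 + 17 = 43.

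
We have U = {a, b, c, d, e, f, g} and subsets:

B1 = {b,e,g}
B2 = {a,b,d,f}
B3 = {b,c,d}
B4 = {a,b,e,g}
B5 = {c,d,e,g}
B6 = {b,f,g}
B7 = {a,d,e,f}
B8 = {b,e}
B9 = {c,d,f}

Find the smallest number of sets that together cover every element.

2

B2, B5 together cover {a, b, c, d, e, f, g} — every element.
No single set contains all 7 elements, so 2 is optimal.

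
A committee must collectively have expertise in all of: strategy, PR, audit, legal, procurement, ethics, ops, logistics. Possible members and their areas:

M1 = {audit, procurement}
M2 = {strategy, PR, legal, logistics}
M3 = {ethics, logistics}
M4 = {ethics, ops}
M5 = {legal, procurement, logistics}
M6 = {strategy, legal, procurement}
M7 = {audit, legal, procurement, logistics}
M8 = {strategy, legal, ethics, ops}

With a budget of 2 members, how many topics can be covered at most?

Choosing M7, M8 covers {strategy, audit, legal, procurement, ethics, ops, logistics} — 7 topics.
No choice of 2 members does better; here PR is left uncovered.

7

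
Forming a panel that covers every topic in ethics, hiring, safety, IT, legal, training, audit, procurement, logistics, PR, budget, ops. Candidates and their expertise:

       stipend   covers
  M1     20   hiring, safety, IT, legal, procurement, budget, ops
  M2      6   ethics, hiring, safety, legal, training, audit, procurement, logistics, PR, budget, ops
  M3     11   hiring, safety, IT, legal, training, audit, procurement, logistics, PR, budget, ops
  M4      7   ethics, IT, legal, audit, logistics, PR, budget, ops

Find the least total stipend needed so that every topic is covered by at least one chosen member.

M2, M4 cover every topic at stipend 6 + 7 = 13.
Any cover uses at least 2 members; among all covering selections none totals below 13.

13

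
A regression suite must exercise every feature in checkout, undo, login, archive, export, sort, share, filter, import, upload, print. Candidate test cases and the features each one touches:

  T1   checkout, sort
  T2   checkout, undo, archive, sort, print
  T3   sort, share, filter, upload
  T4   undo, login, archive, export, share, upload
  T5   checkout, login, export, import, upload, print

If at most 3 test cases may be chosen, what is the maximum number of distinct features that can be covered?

Choosing T2, T3, T5 covers {checkout, undo, login, archive, export, sort, share, filter, import, upload, print} — 11 features.
That is all 11 features.

11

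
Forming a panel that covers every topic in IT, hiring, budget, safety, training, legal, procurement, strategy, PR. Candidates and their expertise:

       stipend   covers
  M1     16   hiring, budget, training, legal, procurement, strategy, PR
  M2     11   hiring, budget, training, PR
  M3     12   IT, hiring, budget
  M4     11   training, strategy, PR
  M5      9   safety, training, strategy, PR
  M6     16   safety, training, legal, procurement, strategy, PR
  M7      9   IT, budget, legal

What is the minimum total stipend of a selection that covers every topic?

M3, M6 cover every topic at stipend 12 + 16 = 28.
Any cover uses at least 2 members; among all covering selections none totals below 28.

28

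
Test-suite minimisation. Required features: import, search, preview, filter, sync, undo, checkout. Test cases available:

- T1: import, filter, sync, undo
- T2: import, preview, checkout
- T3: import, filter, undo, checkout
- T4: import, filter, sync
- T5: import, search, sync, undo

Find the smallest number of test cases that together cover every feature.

T1, T2, T5 together cover {import, search, preview, filter, sync, undo, checkout} — every feature.
No 2 of the 5 test cases cover everything (all 10 pairs fall short), so 3 is minimum.

3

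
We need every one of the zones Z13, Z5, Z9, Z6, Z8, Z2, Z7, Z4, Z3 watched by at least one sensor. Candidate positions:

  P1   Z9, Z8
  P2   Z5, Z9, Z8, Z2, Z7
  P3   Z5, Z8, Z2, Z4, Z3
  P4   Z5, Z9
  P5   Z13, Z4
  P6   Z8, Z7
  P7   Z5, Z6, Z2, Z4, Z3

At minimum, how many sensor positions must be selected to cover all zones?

3

P2, P5, P7 together cover {Z13, Z5, Z9, Z6, Z8, Z2, Z7, Z4, Z3} — every zone.
No 2 of the 7 sensor positions cover everything (all 21 pairs fall short), so 3 is minimum.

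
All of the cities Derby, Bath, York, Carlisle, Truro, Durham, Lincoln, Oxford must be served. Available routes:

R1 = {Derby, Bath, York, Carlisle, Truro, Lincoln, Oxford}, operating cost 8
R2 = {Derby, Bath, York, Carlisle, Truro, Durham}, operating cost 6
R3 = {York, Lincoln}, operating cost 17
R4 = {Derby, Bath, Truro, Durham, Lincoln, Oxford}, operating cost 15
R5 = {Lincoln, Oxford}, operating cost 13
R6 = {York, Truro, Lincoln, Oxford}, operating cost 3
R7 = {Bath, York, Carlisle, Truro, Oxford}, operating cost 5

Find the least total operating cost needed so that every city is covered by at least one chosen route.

R2, R6 cover every city at operating cost 6 + 3 = 9.
Any cover uses at least 2 routes; among all covering selections none totals below 9.

9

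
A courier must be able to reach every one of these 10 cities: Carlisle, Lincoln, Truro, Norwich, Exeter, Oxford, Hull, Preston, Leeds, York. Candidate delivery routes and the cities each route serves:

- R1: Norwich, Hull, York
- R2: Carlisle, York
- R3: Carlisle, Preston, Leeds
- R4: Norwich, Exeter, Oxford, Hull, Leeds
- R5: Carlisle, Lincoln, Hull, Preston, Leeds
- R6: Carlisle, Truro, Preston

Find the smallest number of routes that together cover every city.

R1, R4, R5, R6 together cover {Carlisle, Lincoln, Truro, Norwich, Exeter, Oxford, Hull, Preston, Leeds, York} — every city.
No 3 of the 6 routes cover everything (all 20 triples fall short), so 4 is minimum.

4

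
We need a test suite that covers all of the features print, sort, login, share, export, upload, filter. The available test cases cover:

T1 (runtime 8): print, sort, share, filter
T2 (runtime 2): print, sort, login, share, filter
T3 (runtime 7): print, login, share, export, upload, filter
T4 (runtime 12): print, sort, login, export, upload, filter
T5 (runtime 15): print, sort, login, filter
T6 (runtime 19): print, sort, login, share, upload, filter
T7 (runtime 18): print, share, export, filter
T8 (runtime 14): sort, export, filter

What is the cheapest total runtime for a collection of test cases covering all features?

T2, T3 cover every feature at runtime 2 + 7 = 9.
Any cover uses at least 2 test cases; among all covering selections none totals below 9.

9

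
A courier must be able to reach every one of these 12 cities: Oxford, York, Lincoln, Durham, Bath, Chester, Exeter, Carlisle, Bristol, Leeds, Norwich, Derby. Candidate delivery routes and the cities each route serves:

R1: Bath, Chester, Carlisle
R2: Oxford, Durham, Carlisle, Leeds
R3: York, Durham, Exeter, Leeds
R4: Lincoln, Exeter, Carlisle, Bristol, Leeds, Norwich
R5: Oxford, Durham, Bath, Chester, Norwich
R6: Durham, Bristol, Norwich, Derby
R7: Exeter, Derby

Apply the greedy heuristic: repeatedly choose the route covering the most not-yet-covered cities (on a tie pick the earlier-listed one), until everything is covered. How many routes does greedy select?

4

Pick 1: R4 covers 6 new cities (Lincoln, Exeter, Carlisle, Bristol, Leeds, Norwich).
Pick 2: R5 covers 4 new cities (Oxford, Durham, Bath, Chester).
Pick 3: R3 covers 1 new cities (York).
Pick 4: R6 covers 1 new cities (Derby).
Greedy uses 4 routes.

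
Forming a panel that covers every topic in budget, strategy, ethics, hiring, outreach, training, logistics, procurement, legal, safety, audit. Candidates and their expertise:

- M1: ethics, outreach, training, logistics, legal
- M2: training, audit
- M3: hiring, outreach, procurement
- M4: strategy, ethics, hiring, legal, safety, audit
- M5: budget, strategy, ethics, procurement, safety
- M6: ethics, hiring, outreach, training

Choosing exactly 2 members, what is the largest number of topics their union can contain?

Choosing M1, M4 covers {strategy, ethics, hiring, outreach, training, logistics, legal, safety, audit} — 9 topics.
No choice of 2 members does better; here budget, procurement are left uncovered.

9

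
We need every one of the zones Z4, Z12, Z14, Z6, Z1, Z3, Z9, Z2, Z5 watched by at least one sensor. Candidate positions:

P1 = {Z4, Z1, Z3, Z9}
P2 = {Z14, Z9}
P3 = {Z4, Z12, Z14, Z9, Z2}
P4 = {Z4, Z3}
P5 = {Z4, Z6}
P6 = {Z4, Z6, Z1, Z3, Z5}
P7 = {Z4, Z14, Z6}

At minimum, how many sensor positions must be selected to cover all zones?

P3, P6 together cover {Z4, Z12, Z14, Z6, Z1, Z3, Z9, Z2, Z5} — every zone.
No single sensor position contains all 9 zones, so 2 is optimal.

2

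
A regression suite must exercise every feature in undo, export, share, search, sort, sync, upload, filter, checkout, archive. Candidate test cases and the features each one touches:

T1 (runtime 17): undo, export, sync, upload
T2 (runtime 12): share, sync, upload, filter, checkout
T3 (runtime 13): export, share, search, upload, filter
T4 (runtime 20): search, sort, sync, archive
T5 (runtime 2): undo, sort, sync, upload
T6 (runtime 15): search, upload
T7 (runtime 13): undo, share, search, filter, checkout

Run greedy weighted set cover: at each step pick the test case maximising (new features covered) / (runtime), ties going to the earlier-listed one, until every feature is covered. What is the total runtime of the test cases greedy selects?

47

Pick 1: T5 adds 4 new (undo, sort, sync, upload) at runtime 2 (ratio 4/2).
Pick 2: T3 adds 4 new (export, share, search, filter) at runtime 13 (ratio 4/13).
Pick 3: T2 adds 1 new (checkout) at runtime 12 (ratio 1/12).
Pick 4: T4 adds 1 new (archive) at runtime 20 (ratio 1/20).
Greedy total runtime: 2 + 13 + 12 + 20 = 47. (The true optimum is 46, so greedy overshoots here.)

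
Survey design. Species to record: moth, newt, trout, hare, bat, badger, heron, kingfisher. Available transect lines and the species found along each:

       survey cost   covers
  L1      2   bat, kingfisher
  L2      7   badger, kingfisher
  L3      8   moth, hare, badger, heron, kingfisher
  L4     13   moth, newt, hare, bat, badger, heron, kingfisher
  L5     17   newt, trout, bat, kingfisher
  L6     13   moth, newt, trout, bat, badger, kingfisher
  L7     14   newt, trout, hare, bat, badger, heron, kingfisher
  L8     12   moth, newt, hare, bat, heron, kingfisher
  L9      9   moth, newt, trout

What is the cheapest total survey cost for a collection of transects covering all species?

19

L1, L3, L9 cover every species at survey cost 2 + 8 + 9 = 19.
Any cover uses at least 2 transects; among all covering selections none totals below 19.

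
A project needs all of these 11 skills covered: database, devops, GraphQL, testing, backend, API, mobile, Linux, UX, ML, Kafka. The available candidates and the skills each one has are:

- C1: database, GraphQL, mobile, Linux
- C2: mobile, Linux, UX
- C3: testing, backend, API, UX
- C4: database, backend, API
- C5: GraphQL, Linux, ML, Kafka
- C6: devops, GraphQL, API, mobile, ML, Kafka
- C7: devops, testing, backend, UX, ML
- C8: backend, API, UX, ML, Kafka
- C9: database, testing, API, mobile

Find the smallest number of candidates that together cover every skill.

C1, C3, C6 together cover {database, devops, GraphQL, testing, backend, API, mobile, Linux, UX, ML, Kafka} — every skill.
No 2 of the 9 candidates cover everything (all 36 pairs fall short), so 3 is minimum.

3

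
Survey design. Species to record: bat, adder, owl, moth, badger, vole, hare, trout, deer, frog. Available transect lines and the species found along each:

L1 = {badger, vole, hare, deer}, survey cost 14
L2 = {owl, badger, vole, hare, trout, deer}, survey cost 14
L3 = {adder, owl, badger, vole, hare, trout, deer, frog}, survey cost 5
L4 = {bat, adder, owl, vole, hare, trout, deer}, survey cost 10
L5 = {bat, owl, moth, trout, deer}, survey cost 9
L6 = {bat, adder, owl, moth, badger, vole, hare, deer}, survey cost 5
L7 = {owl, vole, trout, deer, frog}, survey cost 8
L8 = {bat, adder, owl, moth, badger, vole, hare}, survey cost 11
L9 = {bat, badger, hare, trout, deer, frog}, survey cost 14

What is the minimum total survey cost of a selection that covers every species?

10

L3, L6 cover every species at survey cost 5 + 5 = 10.
Any cover uses at least 2 transects; among all covering selections none totals below 10.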